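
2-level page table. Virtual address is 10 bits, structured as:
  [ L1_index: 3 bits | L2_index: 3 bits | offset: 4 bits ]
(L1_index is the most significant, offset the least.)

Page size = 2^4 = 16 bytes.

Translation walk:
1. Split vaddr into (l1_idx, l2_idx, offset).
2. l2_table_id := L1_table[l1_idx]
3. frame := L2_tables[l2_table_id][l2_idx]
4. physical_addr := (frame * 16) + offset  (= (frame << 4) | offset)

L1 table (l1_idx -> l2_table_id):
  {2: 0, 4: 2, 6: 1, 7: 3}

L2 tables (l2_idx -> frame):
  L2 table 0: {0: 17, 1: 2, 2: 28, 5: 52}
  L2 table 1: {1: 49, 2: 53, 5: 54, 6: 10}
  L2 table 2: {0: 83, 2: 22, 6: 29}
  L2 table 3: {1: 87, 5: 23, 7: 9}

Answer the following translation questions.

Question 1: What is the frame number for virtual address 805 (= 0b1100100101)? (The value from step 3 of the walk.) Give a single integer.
Answer: 53

Derivation:
vaddr = 805: l1_idx=6, l2_idx=2
L1[6] = 1; L2[1][2] = 53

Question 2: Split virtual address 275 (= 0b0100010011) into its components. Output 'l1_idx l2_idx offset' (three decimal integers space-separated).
vaddr = 275 = 0b0100010011
  top 3 bits -> l1_idx = 2
  next 3 bits -> l2_idx = 1
  bottom 4 bits -> offset = 3

Answer: 2 1 3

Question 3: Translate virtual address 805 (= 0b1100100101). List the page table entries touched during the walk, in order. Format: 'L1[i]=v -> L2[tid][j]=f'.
Answer: L1[6]=1 -> L2[1][2]=53

Derivation:
vaddr = 805 = 0b1100100101
Split: l1_idx=6, l2_idx=2, offset=5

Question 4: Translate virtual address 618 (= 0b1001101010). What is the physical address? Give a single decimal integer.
Answer: 474

Derivation:
vaddr = 618 = 0b1001101010
Split: l1_idx=4, l2_idx=6, offset=10
L1[4] = 2
L2[2][6] = 29
paddr = 29 * 16 + 10 = 474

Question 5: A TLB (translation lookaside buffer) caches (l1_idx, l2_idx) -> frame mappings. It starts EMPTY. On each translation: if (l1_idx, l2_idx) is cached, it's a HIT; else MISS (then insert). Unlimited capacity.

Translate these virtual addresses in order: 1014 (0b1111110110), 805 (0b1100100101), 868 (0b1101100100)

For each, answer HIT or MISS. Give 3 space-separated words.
vaddr=1014: (7,7) not in TLB -> MISS, insert
vaddr=805: (6,2) not in TLB -> MISS, insert
vaddr=868: (6,6) not in TLB -> MISS, insert

Answer: MISS MISS MISS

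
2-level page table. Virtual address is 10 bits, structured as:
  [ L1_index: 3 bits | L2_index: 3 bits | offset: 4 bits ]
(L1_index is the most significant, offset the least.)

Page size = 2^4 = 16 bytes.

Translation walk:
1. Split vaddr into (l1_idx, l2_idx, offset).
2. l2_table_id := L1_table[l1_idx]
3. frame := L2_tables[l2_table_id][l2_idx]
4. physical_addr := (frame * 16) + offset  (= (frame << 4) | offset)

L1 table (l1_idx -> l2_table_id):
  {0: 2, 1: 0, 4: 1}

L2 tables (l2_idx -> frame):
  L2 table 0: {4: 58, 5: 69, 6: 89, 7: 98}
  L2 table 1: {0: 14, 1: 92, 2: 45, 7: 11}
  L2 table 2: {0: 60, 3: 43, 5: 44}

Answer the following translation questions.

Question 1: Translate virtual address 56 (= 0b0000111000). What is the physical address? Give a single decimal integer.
Answer: 696

Derivation:
vaddr = 56 = 0b0000111000
Split: l1_idx=0, l2_idx=3, offset=8
L1[0] = 2
L2[2][3] = 43
paddr = 43 * 16 + 8 = 696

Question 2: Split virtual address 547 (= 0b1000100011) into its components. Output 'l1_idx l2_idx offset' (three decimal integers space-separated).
Answer: 4 2 3

Derivation:
vaddr = 547 = 0b1000100011
  top 3 bits -> l1_idx = 4
  next 3 bits -> l2_idx = 2
  bottom 4 bits -> offset = 3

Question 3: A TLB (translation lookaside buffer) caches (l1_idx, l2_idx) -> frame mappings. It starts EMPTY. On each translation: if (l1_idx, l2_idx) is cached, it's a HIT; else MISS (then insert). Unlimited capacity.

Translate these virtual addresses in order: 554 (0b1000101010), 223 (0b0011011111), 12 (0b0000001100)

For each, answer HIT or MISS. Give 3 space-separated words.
vaddr=554: (4,2) not in TLB -> MISS, insert
vaddr=223: (1,5) not in TLB -> MISS, insert
vaddr=12: (0,0) not in TLB -> MISS, insert

Answer: MISS MISS MISS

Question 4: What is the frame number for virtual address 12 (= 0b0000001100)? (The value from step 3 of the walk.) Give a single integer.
Answer: 60

Derivation:
vaddr = 12: l1_idx=0, l2_idx=0
L1[0] = 2; L2[2][0] = 60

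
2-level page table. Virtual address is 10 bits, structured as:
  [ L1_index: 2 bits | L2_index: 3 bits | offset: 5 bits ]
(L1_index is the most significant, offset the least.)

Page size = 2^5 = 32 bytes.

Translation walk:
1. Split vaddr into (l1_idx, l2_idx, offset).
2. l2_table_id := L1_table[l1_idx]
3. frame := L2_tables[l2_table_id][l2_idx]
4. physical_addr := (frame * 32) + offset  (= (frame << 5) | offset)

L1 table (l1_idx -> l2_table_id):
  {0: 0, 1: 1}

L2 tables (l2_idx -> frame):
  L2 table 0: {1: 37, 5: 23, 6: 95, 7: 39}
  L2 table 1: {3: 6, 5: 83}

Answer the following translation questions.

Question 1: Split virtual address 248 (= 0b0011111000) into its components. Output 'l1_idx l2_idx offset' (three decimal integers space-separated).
Answer: 0 7 24

Derivation:
vaddr = 248 = 0b0011111000
  top 2 bits -> l1_idx = 0
  next 3 bits -> l2_idx = 7
  bottom 5 bits -> offset = 24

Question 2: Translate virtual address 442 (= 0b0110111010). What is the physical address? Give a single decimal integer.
vaddr = 442 = 0b0110111010
Split: l1_idx=1, l2_idx=5, offset=26
L1[1] = 1
L2[1][5] = 83
paddr = 83 * 32 + 26 = 2682

Answer: 2682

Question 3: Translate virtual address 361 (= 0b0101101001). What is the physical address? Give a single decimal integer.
Answer: 201

Derivation:
vaddr = 361 = 0b0101101001
Split: l1_idx=1, l2_idx=3, offset=9
L1[1] = 1
L2[1][3] = 6
paddr = 6 * 32 + 9 = 201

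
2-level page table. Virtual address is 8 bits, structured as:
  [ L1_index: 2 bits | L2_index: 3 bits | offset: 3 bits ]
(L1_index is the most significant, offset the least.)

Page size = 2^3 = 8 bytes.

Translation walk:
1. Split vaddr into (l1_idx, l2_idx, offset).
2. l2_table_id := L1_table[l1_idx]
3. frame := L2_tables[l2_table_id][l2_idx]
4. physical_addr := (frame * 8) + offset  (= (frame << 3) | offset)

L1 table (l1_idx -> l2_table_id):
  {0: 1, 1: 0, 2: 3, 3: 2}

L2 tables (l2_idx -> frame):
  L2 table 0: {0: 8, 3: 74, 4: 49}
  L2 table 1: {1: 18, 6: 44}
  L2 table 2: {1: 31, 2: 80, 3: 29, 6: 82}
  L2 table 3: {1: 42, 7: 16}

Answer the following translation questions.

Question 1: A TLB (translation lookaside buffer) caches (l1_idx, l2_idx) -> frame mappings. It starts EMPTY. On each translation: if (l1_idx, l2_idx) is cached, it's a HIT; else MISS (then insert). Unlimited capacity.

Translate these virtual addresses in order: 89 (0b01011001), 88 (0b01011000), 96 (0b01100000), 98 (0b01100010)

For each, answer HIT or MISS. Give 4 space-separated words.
vaddr=89: (1,3) not in TLB -> MISS, insert
vaddr=88: (1,3) in TLB -> HIT
vaddr=96: (1,4) not in TLB -> MISS, insert
vaddr=98: (1,4) in TLB -> HIT

Answer: MISS HIT MISS HIT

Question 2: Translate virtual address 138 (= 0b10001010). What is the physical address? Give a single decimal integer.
Answer: 338

Derivation:
vaddr = 138 = 0b10001010
Split: l1_idx=2, l2_idx=1, offset=2
L1[2] = 3
L2[3][1] = 42
paddr = 42 * 8 + 2 = 338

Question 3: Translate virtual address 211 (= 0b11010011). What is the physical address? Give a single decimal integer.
Answer: 643

Derivation:
vaddr = 211 = 0b11010011
Split: l1_idx=3, l2_idx=2, offset=3
L1[3] = 2
L2[2][2] = 80
paddr = 80 * 8 + 3 = 643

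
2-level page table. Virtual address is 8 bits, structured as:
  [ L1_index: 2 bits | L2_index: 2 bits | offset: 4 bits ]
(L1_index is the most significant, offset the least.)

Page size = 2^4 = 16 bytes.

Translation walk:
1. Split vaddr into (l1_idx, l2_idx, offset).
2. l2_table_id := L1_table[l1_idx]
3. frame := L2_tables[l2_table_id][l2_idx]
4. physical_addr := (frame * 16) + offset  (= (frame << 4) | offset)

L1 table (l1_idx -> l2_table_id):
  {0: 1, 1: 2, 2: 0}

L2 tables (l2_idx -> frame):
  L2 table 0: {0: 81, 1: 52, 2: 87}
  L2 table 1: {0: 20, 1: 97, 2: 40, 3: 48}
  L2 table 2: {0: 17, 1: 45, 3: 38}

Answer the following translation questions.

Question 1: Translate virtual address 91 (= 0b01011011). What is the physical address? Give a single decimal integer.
Answer: 731

Derivation:
vaddr = 91 = 0b01011011
Split: l1_idx=1, l2_idx=1, offset=11
L1[1] = 2
L2[2][1] = 45
paddr = 45 * 16 + 11 = 731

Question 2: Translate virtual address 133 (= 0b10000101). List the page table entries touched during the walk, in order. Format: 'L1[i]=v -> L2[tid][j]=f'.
vaddr = 133 = 0b10000101
Split: l1_idx=2, l2_idx=0, offset=5

Answer: L1[2]=0 -> L2[0][0]=81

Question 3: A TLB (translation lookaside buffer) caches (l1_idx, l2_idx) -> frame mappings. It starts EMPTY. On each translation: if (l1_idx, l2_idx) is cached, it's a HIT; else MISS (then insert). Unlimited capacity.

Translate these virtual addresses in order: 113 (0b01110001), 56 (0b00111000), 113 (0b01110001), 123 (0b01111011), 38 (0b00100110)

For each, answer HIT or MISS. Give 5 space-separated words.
vaddr=113: (1,3) not in TLB -> MISS, insert
vaddr=56: (0,3) not in TLB -> MISS, insert
vaddr=113: (1,3) in TLB -> HIT
vaddr=123: (1,3) in TLB -> HIT
vaddr=38: (0,2) not in TLB -> MISS, insert

Answer: MISS MISS HIT HIT MISS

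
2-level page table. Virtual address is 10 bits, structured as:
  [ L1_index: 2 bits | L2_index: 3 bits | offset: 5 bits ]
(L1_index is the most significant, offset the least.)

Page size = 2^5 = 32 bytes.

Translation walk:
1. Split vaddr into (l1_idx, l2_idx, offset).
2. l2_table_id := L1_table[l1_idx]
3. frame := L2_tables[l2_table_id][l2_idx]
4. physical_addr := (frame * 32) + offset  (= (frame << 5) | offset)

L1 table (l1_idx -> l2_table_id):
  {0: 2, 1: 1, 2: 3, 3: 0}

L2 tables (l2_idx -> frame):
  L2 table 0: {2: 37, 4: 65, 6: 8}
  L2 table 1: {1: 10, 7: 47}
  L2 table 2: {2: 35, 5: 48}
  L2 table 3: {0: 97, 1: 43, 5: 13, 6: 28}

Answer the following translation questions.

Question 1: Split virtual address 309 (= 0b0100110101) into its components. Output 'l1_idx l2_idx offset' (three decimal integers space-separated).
vaddr = 309 = 0b0100110101
  top 2 bits -> l1_idx = 1
  next 3 bits -> l2_idx = 1
  bottom 5 bits -> offset = 21

Answer: 1 1 21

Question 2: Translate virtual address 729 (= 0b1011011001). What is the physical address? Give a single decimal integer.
Answer: 921

Derivation:
vaddr = 729 = 0b1011011001
Split: l1_idx=2, l2_idx=6, offset=25
L1[2] = 3
L2[3][6] = 28
paddr = 28 * 32 + 25 = 921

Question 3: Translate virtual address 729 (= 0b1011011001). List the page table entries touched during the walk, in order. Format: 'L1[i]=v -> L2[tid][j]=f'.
Answer: L1[2]=3 -> L2[3][6]=28

Derivation:
vaddr = 729 = 0b1011011001
Split: l1_idx=2, l2_idx=6, offset=25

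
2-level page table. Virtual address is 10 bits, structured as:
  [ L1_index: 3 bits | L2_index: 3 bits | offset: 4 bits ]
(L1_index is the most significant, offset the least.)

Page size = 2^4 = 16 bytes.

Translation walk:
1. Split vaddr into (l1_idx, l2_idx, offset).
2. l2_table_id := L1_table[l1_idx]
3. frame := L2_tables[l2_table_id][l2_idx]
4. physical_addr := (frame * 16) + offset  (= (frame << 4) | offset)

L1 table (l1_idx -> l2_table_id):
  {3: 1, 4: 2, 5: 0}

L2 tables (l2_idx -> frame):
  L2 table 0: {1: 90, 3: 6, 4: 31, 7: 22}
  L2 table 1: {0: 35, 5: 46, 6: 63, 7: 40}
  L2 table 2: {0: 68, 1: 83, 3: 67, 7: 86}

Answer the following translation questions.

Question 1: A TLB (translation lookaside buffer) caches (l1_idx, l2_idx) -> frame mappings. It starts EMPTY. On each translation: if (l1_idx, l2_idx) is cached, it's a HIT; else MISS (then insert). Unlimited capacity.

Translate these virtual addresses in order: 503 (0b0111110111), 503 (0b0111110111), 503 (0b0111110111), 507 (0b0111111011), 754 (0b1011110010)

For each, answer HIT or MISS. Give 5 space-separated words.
vaddr=503: (3,7) not in TLB -> MISS, insert
vaddr=503: (3,7) in TLB -> HIT
vaddr=503: (3,7) in TLB -> HIT
vaddr=507: (3,7) in TLB -> HIT
vaddr=754: (5,7) not in TLB -> MISS, insert

Answer: MISS HIT HIT HIT MISS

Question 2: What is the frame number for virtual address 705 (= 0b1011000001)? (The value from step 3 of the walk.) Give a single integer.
Answer: 31

Derivation:
vaddr = 705: l1_idx=5, l2_idx=4
L1[5] = 0; L2[0][4] = 31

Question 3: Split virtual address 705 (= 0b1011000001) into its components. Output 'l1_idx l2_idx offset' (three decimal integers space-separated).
Answer: 5 4 1

Derivation:
vaddr = 705 = 0b1011000001
  top 3 bits -> l1_idx = 5
  next 3 bits -> l2_idx = 4
  bottom 4 bits -> offset = 1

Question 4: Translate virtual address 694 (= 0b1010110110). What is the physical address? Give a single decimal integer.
vaddr = 694 = 0b1010110110
Split: l1_idx=5, l2_idx=3, offset=6
L1[5] = 0
L2[0][3] = 6
paddr = 6 * 16 + 6 = 102

Answer: 102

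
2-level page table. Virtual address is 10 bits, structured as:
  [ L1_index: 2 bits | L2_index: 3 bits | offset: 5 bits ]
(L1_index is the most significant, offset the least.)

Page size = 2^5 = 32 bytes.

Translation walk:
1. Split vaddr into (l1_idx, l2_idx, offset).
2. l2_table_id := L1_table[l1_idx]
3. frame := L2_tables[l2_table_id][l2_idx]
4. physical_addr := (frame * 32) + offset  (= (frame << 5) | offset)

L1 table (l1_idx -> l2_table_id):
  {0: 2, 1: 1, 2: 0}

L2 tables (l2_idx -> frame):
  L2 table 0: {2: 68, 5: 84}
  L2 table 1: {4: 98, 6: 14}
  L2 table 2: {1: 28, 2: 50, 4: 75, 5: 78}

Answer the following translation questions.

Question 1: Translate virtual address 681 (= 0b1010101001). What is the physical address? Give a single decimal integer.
vaddr = 681 = 0b1010101001
Split: l1_idx=2, l2_idx=5, offset=9
L1[2] = 0
L2[0][5] = 84
paddr = 84 * 32 + 9 = 2697

Answer: 2697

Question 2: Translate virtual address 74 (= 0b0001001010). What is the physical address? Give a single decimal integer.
vaddr = 74 = 0b0001001010
Split: l1_idx=0, l2_idx=2, offset=10
L1[0] = 2
L2[2][2] = 50
paddr = 50 * 32 + 10 = 1610

Answer: 1610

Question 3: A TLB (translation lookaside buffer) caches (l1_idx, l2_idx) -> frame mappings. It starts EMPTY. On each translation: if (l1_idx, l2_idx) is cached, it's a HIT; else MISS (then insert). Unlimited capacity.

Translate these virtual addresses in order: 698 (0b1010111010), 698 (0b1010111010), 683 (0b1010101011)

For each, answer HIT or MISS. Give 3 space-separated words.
vaddr=698: (2,5) not in TLB -> MISS, insert
vaddr=698: (2,5) in TLB -> HIT
vaddr=683: (2,5) in TLB -> HIT

Answer: MISS HIT HIT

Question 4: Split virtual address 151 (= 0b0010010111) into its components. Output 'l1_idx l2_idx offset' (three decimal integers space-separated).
Answer: 0 4 23

Derivation:
vaddr = 151 = 0b0010010111
  top 2 bits -> l1_idx = 0
  next 3 bits -> l2_idx = 4
  bottom 5 bits -> offset = 23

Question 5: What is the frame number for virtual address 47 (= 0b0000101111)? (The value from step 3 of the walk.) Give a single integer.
vaddr = 47: l1_idx=0, l2_idx=1
L1[0] = 2; L2[2][1] = 28

Answer: 28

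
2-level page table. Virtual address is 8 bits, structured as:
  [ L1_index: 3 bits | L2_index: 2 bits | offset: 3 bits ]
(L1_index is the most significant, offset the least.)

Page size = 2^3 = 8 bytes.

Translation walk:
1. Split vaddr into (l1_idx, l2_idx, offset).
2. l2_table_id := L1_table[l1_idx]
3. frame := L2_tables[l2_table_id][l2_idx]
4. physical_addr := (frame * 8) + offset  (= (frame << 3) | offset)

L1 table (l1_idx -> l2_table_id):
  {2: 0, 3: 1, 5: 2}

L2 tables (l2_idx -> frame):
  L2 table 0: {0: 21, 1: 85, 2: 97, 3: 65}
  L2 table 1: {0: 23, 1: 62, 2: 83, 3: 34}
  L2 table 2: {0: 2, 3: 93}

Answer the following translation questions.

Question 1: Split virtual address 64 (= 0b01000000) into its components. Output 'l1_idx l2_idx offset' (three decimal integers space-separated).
vaddr = 64 = 0b01000000
  top 3 bits -> l1_idx = 2
  next 2 bits -> l2_idx = 0
  bottom 3 bits -> offset = 0

Answer: 2 0 0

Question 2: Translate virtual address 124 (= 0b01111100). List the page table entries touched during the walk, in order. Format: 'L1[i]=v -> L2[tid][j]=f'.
Answer: L1[3]=1 -> L2[1][3]=34

Derivation:
vaddr = 124 = 0b01111100
Split: l1_idx=3, l2_idx=3, offset=4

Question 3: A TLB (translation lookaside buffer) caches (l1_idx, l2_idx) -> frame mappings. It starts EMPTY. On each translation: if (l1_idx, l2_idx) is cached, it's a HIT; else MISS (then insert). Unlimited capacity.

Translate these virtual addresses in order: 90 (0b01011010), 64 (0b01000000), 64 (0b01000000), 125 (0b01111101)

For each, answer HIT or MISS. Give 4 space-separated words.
Answer: MISS MISS HIT MISS

Derivation:
vaddr=90: (2,3) not in TLB -> MISS, insert
vaddr=64: (2,0) not in TLB -> MISS, insert
vaddr=64: (2,0) in TLB -> HIT
vaddr=125: (3,3) not in TLB -> MISS, insert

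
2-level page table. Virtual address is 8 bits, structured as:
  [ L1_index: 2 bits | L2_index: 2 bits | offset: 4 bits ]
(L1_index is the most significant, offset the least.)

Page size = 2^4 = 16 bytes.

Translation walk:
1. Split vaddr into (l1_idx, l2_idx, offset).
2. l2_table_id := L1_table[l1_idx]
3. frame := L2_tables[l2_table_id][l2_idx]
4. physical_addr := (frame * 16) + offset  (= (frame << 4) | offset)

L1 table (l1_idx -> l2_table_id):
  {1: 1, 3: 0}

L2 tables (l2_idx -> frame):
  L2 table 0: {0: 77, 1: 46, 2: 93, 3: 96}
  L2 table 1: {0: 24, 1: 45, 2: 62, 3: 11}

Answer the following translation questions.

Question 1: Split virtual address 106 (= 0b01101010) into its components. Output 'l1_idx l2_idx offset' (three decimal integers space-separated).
Answer: 1 2 10

Derivation:
vaddr = 106 = 0b01101010
  top 2 bits -> l1_idx = 1
  next 2 bits -> l2_idx = 2
  bottom 4 bits -> offset = 10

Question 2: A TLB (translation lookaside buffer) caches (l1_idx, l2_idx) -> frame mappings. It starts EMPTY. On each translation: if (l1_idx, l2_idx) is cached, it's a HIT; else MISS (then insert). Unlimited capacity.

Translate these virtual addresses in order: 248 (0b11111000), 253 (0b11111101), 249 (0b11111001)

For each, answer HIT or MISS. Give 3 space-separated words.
vaddr=248: (3,3) not in TLB -> MISS, insert
vaddr=253: (3,3) in TLB -> HIT
vaddr=249: (3,3) in TLB -> HIT

Answer: MISS HIT HIT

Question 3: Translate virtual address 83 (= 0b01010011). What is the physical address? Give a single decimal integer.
vaddr = 83 = 0b01010011
Split: l1_idx=1, l2_idx=1, offset=3
L1[1] = 1
L2[1][1] = 45
paddr = 45 * 16 + 3 = 723

Answer: 723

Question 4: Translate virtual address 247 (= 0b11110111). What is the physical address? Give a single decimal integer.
vaddr = 247 = 0b11110111
Split: l1_idx=3, l2_idx=3, offset=7
L1[3] = 0
L2[0][3] = 96
paddr = 96 * 16 + 7 = 1543

Answer: 1543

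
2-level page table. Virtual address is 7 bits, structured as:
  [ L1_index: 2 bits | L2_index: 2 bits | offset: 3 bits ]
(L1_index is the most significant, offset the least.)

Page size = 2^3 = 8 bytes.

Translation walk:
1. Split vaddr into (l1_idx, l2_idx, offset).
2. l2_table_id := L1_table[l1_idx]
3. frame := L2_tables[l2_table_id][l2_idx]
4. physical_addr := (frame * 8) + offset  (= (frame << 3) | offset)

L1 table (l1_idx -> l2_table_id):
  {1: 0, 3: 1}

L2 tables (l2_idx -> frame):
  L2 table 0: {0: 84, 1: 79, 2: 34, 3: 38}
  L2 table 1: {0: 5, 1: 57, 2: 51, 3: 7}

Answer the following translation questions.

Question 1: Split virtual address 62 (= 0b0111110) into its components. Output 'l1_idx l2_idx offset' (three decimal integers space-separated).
vaddr = 62 = 0b0111110
  top 2 bits -> l1_idx = 1
  next 2 bits -> l2_idx = 3
  bottom 3 bits -> offset = 6

Answer: 1 3 6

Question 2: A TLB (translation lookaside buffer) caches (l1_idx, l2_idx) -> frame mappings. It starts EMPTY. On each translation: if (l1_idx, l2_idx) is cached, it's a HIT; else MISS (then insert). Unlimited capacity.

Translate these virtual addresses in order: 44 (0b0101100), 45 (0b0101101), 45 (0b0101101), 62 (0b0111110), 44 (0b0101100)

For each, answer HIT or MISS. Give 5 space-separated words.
Answer: MISS HIT HIT MISS HIT

Derivation:
vaddr=44: (1,1) not in TLB -> MISS, insert
vaddr=45: (1,1) in TLB -> HIT
vaddr=45: (1,1) in TLB -> HIT
vaddr=62: (1,3) not in TLB -> MISS, insert
vaddr=44: (1,1) in TLB -> HIT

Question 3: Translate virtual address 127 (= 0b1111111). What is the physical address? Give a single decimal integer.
vaddr = 127 = 0b1111111
Split: l1_idx=3, l2_idx=3, offset=7
L1[3] = 1
L2[1][3] = 7
paddr = 7 * 8 + 7 = 63

Answer: 63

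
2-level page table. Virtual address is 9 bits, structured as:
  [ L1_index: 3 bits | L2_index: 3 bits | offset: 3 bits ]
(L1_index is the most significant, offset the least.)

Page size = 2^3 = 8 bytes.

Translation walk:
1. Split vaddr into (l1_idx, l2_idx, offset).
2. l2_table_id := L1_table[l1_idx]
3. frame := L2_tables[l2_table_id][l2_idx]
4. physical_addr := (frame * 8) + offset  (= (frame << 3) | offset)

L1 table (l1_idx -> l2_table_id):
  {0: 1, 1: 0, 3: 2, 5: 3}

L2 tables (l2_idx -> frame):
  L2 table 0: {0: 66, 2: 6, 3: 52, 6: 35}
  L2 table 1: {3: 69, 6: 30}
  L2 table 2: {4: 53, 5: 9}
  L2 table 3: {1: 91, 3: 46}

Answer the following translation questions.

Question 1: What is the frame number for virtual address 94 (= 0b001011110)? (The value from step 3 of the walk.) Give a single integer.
Answer: 52

Derivation:
vaddr = 94: l1_idx=1, l2_idx=3
L1[1] = 0; L2[0][3] = 52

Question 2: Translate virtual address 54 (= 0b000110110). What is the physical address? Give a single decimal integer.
vaddr = 54 = 0b000110110
Split: l1_idx=0, l2_idx=6, offset=6
L1[0] = 1
L2[1][6] = 30
paddr = 30 * 8 + 6 = 246

Answer: 246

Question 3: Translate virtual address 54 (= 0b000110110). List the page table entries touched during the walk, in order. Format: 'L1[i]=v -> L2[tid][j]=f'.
Answer: L1[0]=1 -> L2[1][6]=30

Derivation:
vaddr = 54 = 0b000110110
Split: l1_idx=0, l2_idx=6, offset=6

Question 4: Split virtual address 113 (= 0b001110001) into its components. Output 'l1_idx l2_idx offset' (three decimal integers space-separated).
vaddr = 113 = 0b001110001
  top 3 bits -> l1_idx = 1
  next 3 bits -> l2_idx = 6
  bottom 3 bits -> offset = 1

Answer: 1 6 1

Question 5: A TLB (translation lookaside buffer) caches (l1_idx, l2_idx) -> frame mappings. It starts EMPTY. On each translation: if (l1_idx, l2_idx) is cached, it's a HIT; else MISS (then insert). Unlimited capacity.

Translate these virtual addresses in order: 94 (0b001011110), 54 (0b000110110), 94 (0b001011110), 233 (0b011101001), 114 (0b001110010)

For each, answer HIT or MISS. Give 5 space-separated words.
vaddr=94: (1,3) not in TLB -> MISS, insert
vaddr=54: (0,6) not in TLB -> MISS, insert
vaddr=94: (1,3) in TLB -> HIT
vaddr=233: (3,5) not in TLB -> MISS, insert
vaddr=114: (1,6) not in TLB -> MISS, insert

Answer: MISS MISS HIT MISS MISS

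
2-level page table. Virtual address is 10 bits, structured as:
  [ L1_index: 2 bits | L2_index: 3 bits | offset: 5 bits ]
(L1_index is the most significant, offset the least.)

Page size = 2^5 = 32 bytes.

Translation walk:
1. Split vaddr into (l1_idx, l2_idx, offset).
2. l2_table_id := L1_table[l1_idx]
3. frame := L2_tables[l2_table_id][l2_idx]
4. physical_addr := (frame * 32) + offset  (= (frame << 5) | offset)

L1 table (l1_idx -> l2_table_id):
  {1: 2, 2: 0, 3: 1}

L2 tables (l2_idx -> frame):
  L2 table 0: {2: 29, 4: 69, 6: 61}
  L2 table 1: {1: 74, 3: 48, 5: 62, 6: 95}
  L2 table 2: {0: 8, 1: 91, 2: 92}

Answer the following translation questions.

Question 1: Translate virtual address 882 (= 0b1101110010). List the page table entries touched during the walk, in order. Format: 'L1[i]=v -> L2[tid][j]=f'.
Answer: L1[3]=1 -> L2[1][3]=48

Derivation:
vaddr = 882 = 0b1101110010
Split: l1_idx=3, l2_idx=3, offset=18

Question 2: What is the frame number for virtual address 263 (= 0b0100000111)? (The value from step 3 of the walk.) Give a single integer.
Answer: 8

Derivation:
vaddr = 263: l1_idx=1, l2_idx=0
L1[1] = 2; L2[2][0] = 8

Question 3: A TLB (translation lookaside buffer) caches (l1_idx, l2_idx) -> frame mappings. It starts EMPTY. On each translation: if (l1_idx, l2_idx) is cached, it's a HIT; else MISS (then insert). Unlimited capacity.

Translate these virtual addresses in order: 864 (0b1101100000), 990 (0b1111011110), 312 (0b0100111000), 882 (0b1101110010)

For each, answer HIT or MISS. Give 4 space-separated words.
vaddr=864: (3,3) not in TLB -> MISS, insert
vaddr=990: (3,6) not in TLB -> MISS, insert
vaddr=312: (1,1) not in TLB -> MISS, insert
vaddr=882: (3,3) in TLB -> HIT

Answer: MISS MISS MISS HIT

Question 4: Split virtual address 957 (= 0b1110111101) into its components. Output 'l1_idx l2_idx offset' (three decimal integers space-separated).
Answer: 3 5 29

Derivation:
vaddr = 957 = 0b1110111101
  top 2 bits -> l1_idx = 3
  next 3 bits -> l2_idx = 5
  bottom 5 bits -> offset = 29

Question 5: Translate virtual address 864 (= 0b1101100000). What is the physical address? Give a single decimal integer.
Answer: 1536

Derivation:
vaddr = 864 = 0b1101100000
Split: l1_idx=3, l2_idx=3, offset=0
L1[3] = 1
L2[1][3] = 48
paddr = 48 * 32 + 0 = 1536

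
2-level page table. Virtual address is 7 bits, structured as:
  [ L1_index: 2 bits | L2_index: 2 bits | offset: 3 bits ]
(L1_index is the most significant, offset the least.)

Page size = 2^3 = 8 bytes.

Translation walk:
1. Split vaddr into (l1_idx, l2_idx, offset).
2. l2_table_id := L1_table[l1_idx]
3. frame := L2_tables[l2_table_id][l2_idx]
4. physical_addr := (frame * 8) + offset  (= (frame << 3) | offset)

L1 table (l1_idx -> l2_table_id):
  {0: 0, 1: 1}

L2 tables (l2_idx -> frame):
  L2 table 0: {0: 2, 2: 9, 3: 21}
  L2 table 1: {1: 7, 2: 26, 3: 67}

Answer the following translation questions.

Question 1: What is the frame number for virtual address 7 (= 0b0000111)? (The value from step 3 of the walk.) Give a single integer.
vaddr = 7: l1_idx=0, l2_idx=0
L1[0] = 0; L2[0][0] = 2

Answer: 2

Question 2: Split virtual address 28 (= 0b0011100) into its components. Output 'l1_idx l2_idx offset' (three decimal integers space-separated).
vaddr = 28 = 0b0011100
  top 2 bits -> l1_idx = 0
  next 2 bits -> l2_idx = 3
  bottom 3 bits -> offset = 4

Answer: 0 3 4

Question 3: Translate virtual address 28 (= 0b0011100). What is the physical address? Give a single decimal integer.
vaddr = 28 = 0b0011100
Split: l1_idx=0, l2_idx=3, offset=4
L1[0] = 0
L2[0][3] = 21
paddr = 21 * 8 + 4 = 172

Answer: 172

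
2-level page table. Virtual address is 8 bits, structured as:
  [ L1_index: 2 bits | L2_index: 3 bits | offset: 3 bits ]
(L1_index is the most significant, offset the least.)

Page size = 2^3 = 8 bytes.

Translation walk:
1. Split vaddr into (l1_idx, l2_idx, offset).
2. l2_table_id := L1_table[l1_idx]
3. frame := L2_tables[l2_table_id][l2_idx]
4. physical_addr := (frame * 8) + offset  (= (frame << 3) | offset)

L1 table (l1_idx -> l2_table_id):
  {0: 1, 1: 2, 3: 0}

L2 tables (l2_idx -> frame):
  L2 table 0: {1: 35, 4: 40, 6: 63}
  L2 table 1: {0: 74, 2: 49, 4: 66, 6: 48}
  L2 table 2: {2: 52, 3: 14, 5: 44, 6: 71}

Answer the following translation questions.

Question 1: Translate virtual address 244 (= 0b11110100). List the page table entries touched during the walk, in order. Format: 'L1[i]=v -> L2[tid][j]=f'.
vaddr = 244 = 0b11110100
Split: l1_idx=3, l2_idx=6, offset=4

Answer: L1[3]=0 -> L2[0][6]=63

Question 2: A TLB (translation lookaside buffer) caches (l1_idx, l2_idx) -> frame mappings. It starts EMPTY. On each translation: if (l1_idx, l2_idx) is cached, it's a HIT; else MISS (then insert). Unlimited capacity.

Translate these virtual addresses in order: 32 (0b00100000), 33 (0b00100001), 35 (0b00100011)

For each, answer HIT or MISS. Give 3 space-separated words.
vaddr=32: (0,4) not in TLB -> MISS, insert
vaddr=33: (0,4) in TLB -> HIT
vaddr=35: (0,4) in TLB -> HIT

Answer: MISS HIT HIT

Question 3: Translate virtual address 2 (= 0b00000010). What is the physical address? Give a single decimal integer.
vaddr = 2 = 0b00000010
Split: l1_idx=0, l2_idx=0, offset=2
L1[0] = 1
L2[1][0] = 74
paddr = 74 * 8 + 2 = 594

Answer: 594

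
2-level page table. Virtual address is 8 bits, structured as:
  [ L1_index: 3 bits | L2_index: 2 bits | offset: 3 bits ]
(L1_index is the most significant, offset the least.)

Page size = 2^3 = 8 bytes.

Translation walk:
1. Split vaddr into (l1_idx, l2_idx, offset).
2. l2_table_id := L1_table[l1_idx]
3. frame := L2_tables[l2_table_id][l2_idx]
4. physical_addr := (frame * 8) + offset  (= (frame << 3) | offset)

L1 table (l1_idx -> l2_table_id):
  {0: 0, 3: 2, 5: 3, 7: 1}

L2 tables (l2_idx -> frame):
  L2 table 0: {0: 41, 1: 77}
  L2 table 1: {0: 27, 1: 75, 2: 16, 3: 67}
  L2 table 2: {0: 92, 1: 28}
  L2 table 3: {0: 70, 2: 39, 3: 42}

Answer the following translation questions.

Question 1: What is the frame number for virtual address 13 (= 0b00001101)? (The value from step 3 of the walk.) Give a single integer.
vaddr = 13: l1_idx=0, l2_idx=1
L1[0] = 0; L2[0][1] = 77

Answer: 77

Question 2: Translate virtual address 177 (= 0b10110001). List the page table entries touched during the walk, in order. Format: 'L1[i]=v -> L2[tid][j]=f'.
Answer: L1[5]=3 -> L2[3][2]=39

Derivation:
vaddr = 177 = 0b10110001
Split: l1_idx=5, l2_idx=2, offset=1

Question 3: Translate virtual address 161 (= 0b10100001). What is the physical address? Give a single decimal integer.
Answer: 561

Derivation:
vaddr = 161 = 0b10100001
Split: l1_idx=5, l2_idx=0, offset=1
L1[5] = 3
L2[3][0] = 70
paddr = 70 * 8 + 1 = 561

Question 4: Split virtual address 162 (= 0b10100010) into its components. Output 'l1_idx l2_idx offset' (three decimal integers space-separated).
vaddr = 162 = 0b10100010
  top 3 bits -> l1_idx = 5
  next 2 bits -> l2_idx = 0
  bottom 3 bits -> offset = 2

Answer: 5 0 2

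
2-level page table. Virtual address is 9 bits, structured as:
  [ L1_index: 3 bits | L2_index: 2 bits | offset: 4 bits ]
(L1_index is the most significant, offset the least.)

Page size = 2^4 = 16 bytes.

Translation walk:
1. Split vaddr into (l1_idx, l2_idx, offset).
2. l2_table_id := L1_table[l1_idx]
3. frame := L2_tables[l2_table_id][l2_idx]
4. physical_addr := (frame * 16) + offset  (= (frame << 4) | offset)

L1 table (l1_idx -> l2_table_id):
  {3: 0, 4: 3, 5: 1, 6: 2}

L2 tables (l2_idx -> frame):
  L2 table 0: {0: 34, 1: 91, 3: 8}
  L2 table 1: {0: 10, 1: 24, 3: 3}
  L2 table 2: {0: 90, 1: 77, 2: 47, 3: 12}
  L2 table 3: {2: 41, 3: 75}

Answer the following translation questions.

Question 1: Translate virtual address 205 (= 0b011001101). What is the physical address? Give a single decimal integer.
vaddr = 205 = 0b011001101
Split: l1_idx=3, l2_idx=0, offset=13
L1[3] = 0
L2[0][0] = 34
paddr = 34 * 16 + 13 = 557

Answer: 557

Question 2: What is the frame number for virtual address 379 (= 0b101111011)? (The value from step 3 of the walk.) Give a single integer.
vaddr = 379: l1_idx=5, l2_idx=3
L1[5] = 1; L2[1][3] = 3

Answer: 3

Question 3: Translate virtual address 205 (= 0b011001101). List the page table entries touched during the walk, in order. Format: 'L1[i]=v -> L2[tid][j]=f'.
Answer: L1[3]=0 -> L2[0][0]=34

Derivation:
vaddr = 205 = 0b011001101
Split: l1_idx=3, l2_idx=0, offset=13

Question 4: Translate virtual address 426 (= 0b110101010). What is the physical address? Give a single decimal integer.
Answer: 762

Derivation:
vaddr = 426 = 0b110101010
Split: l1_idx=6, l2_idx=2, offset=10
L1[6] = 2
L2[2][2] = 47
paddr = 47 * 16 + 10 = 762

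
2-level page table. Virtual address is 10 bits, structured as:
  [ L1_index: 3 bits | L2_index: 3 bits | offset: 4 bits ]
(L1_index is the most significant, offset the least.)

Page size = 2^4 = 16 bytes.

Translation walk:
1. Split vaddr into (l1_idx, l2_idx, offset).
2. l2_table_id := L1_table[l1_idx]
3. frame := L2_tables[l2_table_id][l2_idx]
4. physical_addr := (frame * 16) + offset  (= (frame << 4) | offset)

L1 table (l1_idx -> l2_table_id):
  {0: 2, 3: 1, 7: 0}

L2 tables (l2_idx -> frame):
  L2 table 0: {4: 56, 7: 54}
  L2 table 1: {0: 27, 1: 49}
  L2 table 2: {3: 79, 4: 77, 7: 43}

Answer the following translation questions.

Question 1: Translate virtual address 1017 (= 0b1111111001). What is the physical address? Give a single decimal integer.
Answer: 873

Derivation:
vaddr = 1017 = 0b1111111001
Split: l1_idx=7, l2_idx=7, offset=9
L1[7] = 0
L2[0][7] = 54
paddr = 54 * 16 + 9 = 873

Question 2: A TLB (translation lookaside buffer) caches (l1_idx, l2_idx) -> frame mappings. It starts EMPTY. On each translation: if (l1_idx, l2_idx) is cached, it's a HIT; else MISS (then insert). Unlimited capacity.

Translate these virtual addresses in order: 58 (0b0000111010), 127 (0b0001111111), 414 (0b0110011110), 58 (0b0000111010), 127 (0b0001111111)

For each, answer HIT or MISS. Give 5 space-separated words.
Answer: MISS MISS MISS HIT HIT

Derivation:
vaddr=58: (0,3) not in TLB -> MISS, insert
vaddr=127: (0,7) not in TLB -> MISS, insert
vaddr=414: (3,1) not in TLB -> MISS, insert
vaddr=58: (0,3) in TLB -> HIT
vaddr=127: (0,7) in TLB -> HIT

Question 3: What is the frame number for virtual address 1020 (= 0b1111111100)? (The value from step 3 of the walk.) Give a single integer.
Answer: 54

Derivation:
vaddr = 1020: l1_idx=7, l2_idx=7
L1[7] = 0; L2[0][7] = 54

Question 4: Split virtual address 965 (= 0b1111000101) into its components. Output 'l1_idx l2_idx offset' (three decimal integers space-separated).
vaddr = 965 = 0b1111000101
  top 3 bits -> l1_idx = 7
  next 3 bits -> l2_idx = 4
  bottom 4 bits -> offset = 5

Answer: 7 4 5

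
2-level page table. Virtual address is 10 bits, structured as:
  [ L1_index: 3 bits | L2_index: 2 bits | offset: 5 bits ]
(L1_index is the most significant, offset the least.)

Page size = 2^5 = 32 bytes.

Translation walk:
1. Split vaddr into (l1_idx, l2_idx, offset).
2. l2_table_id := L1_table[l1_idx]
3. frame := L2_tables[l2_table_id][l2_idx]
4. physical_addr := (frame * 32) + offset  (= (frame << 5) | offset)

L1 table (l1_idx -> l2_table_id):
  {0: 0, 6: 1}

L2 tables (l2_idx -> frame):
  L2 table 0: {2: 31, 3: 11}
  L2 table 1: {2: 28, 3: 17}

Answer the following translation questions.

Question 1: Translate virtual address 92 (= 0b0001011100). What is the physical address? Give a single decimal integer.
Answer: 1020

Derivation:
vaddr = 92 = 0b0001011100
Split: l1_idx=0, l2_idx=2, offset=28
L1[0] = 0
L2[0][2] = 31
paddr = 31 * 32 + 28 = 1020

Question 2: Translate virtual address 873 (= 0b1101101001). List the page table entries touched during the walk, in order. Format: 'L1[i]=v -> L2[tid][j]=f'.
Answer: L1[6]=1 -> L2[1][3]=17

Derivation:
vaddr = 873 = 0b1101101001
Split: l1_idx=6, l2_idx=3, offset=9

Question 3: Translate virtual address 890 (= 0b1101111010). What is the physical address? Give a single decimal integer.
vaddr = 890 = 0b1101111010
Split: l1_idx=6, l2_idx=3, offset=26
L1[6] = 1
L2[1][3] = 17
paddr = 17 * 32 + 26 = 570

Answer: 570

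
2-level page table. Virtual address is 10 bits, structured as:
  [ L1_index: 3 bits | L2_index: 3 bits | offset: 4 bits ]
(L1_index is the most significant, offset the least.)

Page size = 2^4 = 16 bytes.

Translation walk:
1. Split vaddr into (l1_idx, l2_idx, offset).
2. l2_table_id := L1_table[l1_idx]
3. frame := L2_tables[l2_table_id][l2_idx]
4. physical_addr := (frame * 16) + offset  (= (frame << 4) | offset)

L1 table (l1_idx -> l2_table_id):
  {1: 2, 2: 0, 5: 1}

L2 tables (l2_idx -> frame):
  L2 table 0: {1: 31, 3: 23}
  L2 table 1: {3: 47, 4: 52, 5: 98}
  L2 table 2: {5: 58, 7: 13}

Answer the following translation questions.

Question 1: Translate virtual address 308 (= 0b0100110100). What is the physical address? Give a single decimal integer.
vaddr = 308 = 0b0100110100
Split: l1_idx=2, l2_idx=3, offset=4
L1[2] = 0
L2[0][3] = 23
paddr = 23 * 16 + 4 = 372

Answer: 372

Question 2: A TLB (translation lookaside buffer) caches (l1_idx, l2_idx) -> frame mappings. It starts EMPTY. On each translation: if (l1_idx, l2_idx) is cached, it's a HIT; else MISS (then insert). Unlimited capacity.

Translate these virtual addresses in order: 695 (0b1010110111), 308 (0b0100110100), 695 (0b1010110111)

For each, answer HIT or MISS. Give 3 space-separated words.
vaddr=695: (5,3) not in TLB -> MISS, insert
vaddr=308: (2,3) not in TLB -> MISS, insert
vaddr=695: (5,3) in TLB -> HIT

Answer: MISS MISS HIT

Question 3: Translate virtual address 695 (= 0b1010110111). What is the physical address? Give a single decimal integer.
vaddr = 695 = 0b1010110111
Split: l1_idx=5, l2_idx=3, offset=7
L1[5] = 1
L2[1][3] = 47
paddr = 47 * 16 + 7 = 759

Answer: 759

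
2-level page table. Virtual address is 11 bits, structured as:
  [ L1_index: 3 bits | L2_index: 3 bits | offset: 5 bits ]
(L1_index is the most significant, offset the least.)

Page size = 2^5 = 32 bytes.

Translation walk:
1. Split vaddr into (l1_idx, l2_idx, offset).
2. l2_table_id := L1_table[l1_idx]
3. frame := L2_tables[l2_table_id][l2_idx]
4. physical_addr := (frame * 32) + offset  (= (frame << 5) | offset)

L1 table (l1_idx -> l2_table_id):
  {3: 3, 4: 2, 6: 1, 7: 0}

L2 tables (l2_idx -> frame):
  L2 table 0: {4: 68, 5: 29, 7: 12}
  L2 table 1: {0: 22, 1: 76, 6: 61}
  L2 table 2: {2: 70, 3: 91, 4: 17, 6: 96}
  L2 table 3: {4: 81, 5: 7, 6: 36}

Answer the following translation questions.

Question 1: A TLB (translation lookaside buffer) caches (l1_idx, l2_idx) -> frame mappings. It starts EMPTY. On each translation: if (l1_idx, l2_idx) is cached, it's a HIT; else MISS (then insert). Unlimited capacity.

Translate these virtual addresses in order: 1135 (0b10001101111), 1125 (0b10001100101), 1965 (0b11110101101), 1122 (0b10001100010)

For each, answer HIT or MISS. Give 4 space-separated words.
Answer: MISS HIT MISS HIT

Derivation:
vaddr=1135: (4,3) not in TLB -> MISS, insert
vaddr=1125: (4,3) in TLB -> HIT
vaddr=1965: (7,5) not in TLB -> MISS, insert
vaddr=1122: (4,3) in TLB -> HIT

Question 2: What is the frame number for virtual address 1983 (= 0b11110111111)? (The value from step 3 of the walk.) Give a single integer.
Answer: 29

Derivation:
vaddr = 1983: l1_idx=7, l2_idx=5
L1[7] = 0; L2[0][5] = 29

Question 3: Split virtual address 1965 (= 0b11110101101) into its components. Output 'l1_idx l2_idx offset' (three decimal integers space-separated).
Answer: 7 5 13

Derivation:
vaddr = 1965 = 0b11110101101
  top 3 bits -> l1_idx = 7
  next 3 bits -> l2_idx = 5
  bottom 5 bits -> offset = 13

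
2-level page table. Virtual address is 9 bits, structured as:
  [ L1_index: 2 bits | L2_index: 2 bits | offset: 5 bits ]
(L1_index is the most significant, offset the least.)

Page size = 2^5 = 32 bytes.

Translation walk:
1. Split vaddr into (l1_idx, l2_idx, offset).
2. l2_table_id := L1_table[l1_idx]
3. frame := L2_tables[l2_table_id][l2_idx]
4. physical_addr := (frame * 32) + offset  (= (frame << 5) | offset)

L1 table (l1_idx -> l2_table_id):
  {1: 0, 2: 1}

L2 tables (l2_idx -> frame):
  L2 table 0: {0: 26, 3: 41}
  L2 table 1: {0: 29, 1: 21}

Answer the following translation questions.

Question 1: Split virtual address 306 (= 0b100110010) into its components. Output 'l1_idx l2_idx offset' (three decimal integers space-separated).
vaddr = 306 = 0b100110010
  top 2 bits -> l1_idx = 2
  next 2 bits -> l2_idx = 1
  bottom 5 bits -> offset = 18

Answer: 2 1 18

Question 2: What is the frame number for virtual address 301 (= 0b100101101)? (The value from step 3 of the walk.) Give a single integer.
vaddr = 301: l1_idx=2, l2_idx=1
L1[2] = 1; L2[1][1] = 21

Answer: 21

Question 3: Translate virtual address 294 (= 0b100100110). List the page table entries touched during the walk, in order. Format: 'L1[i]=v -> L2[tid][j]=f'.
vaddr = 294 = 0b100100110
Split: l1_idx=2, l2_idx=1, offset=6

Answer: L1[2]=1 -> L2[1][1]=21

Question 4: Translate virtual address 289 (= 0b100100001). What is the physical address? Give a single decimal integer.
Answer: 673

Derivation:
vaddr = 289 = 0b100100001
Split: l1_idx=2, l2_idx=1, offset=1
L1[2] = 1
L2[1][1] = 21
paddr = 21 * 32 + 1 = 673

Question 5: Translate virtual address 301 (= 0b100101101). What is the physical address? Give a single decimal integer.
vaddr = 301 = 0b100101101
Split: l1_idx=2, l2_idx=1, offset=13
L1[2] = 1
L2[1][1] = 21
paddr = 21 * 32 + 13 = 685

Answer: 685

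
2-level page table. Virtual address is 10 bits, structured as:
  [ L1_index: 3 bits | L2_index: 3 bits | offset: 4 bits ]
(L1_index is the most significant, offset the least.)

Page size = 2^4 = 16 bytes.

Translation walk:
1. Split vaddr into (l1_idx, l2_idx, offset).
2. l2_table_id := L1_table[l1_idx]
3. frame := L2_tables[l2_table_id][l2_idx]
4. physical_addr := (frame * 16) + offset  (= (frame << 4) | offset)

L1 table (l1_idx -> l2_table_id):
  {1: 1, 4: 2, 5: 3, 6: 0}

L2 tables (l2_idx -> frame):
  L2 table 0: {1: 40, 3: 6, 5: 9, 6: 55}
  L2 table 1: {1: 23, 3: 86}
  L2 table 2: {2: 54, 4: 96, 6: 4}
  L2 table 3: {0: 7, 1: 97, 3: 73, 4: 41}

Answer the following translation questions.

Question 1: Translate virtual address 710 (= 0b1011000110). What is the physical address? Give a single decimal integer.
vaddr = 710 = 0b1011000110
Split: l1_idx=5, l2_idx=4, offset=6
L1[5] = 3
L2[3][4] = 41
paddr = 41 * 16 + 6 = 662

Answer: 662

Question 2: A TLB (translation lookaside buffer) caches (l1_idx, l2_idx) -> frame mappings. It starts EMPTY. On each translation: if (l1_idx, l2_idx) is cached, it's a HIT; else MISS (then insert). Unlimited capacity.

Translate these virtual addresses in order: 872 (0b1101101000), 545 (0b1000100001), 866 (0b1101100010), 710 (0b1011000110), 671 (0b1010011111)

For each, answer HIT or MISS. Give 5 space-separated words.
Answer: MISS MISS HIT MISS MISS

Derivation:
vaddr=872: (6,6) not in TLB -> MISS, insert
vaddr=545: (4,2) not in TLB -> MISS, insert
vaddr=866: (6,6) in TLB -> HIT
vaddr=710: (5,4) not in TLB -> MISS, insert
vaddr=671: (5,1) not in TLB -> MISS, insert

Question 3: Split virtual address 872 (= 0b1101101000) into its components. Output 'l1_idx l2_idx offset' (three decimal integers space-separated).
vaddr = 872 = 0b1101101000
  top 3 bits -> l1_idx = 6
  next 3 bits -> l2_idx = 6
  bottom 4 bits -> offset = 8

Answer: 6 6 8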